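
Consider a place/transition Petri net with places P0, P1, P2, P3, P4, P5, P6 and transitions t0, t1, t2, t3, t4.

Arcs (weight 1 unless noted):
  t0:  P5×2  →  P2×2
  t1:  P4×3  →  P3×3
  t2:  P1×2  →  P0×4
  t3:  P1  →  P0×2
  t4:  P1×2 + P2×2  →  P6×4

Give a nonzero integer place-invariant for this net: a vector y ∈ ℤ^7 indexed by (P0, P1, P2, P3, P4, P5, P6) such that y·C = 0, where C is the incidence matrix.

y = (P0:0, P1:0, P2:0, P3:1, P4:1, P5:0, P6:0)

Incidence matrix C (rows=places, cols=transitions):
       t0   t1   t2   t3   t4
   P0   0    0    4    2    0
   P1   0    0   -2   -1   -2
   P2   2    0    0    0   -2
   P3   0    3    0    0    0
   P4   0   -3    0    0    0
   P5  -2    0    0    0    0
   P6   0    0    0    0    4

Candidate y = [0, 0, 0, 1, 1, 0, 0]; check y·C column-wise:
  col t0: 0·2 + 1·0 + 1·0 + 0·-2 = 0
  col t1: 1·3 + 1·-3 = 0
  col t2: 0·4 + 0·-2 + 1·0 + 1·0 = 0
  col t3: 0·2 + 0·-1 + 1·0 + 1·0 = 0
  col t4: 0·-2 + 0·-2 + 1·0 + 1·0 + 0·4 = 0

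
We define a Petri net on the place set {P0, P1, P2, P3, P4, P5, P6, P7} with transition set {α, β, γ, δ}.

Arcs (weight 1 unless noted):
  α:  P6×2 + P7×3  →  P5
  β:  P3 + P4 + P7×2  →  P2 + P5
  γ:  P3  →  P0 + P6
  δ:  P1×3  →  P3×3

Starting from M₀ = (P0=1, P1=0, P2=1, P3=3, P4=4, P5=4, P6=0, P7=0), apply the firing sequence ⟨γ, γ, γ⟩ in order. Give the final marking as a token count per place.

step 1: fire γ:  (P0=1, P1=0, P2=1, P3=3, P4=4, P5=4, P6=0, P7=0) → (P0=2, P1=0, P2=1, P3=2, P4=4, P5=4, P6=1, P7=0)
step 2: fire γ:  (P0=2, P1=0, P2=1, P3=2, P4=4, P5=4, P6=1, P7=0) → (P0=3, P1=0, P2=1, P3=1, P4=4, P5=4, P6=2, P7=0)
step 3: fire γ:  (P0=3, P1=0, P2=1, P3=1, P4=4, P5=4, P6=2, P7=0) → (P0=4, P1=0, P2=1, P3=0, P4=4, P5=4, P6=3, P7=0)

(P0=4, P1=0, P2=1, P3=0, P4=4, P5=4, P6=3, P7=0)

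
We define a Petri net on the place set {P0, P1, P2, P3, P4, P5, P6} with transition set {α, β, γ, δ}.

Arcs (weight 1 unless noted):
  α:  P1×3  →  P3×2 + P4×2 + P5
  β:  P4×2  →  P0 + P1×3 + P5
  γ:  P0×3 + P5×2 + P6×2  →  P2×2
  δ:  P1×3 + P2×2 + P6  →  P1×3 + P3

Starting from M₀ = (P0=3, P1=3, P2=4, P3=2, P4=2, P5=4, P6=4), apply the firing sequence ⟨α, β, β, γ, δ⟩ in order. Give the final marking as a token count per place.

(P0=2, P1=6, P2=4, P3=5, P4=0, P5=5, P6=1)

step 1: fire α:  (P0=3, P1=3, P2=4, P3=2, P4=2, P5=4, P6=4) → (P0=3, P1=0, P2=4, P3=4, P4=4, P5=5, P6=4)
step 2: fire β:  (P0=3, P1=0, P2=4, P3=4, P4=4, P5=5, P6=4) → (P0=4, P1=3, P2=4, P3=4, P4=2, P5=6, P6=4)
step 3: fire β:  (P0=4, P1=3, P2=4, P3=4, P4=2, P5=6, P6=4) → (P0=5, P1=6, P2=4, P3=4, P4=0, P5=7, P6=4)
step 4: fire γ:  (P0=5, P1=6, P2=4, P3=4, P4=0, P5=7, P6=4) → (P0=2, P1=6, P2=6, P3=4, P4=0, P5=5, P6=2)
step 5: fire δ:  (P0=2, P1=6, P2=6, P3=4, P4=0, P5=5, P6=2) → (P0=2, P1=6, P2=4, P3=5, P4=0, P5=5, P6=1)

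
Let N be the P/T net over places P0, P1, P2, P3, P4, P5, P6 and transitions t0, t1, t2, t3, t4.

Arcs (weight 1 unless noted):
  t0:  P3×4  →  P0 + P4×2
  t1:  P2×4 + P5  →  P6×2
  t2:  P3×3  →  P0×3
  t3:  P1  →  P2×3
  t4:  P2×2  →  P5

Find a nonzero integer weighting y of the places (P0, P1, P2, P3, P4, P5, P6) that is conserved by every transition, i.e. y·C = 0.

y = (P0:2, P1:0, P2:0, P3:2, P4:3, P5:0, P6:0)

Incidence matrix C (rows=places, cols=transitions):
       t0   t1   t2   t3   t4
   P0   1    0    3    0    0
   P1   0    0    0   -1    0
   P2   0   -4    0    3   -2
   P3  -4    0   -3    0    0
   P4   2    0    0    0    0
   P5   0   -1    0    0    1
   P6   0    2    0    0    0

Candidate y = [2, 0, 0, 2, 3, 0, 0]; check y·C column-wise:
  col t0: 2·1 + 2·-4 + 3·2 = 0
  col t1: 2·0 + 0·-4 + 2·0 + 3·0 + 0·-1 + 0·2 = 0
  col t2: 2·3 + 2·-3 + 3·0 = 0
  col t3: 2·0 + 0·-1 + 0·3 + 2·0 + 3·0 = 0
  col t4: 2·0 + 0·-2 + 2·0 + 3·0 + 0·1 = 0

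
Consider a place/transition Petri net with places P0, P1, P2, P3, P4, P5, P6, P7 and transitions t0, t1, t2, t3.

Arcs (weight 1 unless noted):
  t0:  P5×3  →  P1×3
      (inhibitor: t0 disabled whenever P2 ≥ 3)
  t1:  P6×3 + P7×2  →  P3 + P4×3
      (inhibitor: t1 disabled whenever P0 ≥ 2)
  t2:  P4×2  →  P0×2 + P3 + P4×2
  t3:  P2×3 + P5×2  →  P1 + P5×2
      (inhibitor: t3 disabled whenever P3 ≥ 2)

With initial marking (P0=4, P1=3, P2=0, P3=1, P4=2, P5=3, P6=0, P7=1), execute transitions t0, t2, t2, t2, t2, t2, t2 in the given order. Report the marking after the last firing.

step 1: fire t0:  (P0=4, P1=3, P2=0, P3=1, P4=2, P5=3, P6=0, P7=1) → (P0=4, P1=6, P2=0, P3=1, P4=2, P5=0, P6=0, P7=1)
step 2: fire t2:  (P0=4, P1=6, P2=0, P3=1, P4=2, P5=0, P6=0, P7=1) → (P0=6, P1=6, P2=0, P3=2, P4=2, P5=0, P6=0, P7=1)
step 3: fire t2:  (P0=6, P1=6, P2=0, P3=2, P4=2, P5=0, P6=0, P7=1) → (P0=8, P1=6, P2=0, P3=3, P4=2, P5=0, P6=0, P7=1)
step 4: fire t2:  (P0=8, P1=6, P2=0, P3=3, P4=2, P5=0, P6=0, P7=1) → (P0=10, P1=6, P2=0, P3=4, P4=2, P5=0, P6=0, P7=1)
step 5: fire t2:  (P0=10, P1=6, P2=0, P3=4, P4=2, P5=0, P6=0, P7=1) → (P0=12, P1=6, P2=0, P3=5, P4=2, P5=0, P6=0, P7=1)
step 6: fire t2:  (P0=12, P1=6, P2=0, P3=5, P4=2, P5=0, P6=0, P7=1) → (P0=14, P1=6, P2=0, P3=6, P4=2, P5=0, P6=0, P7=1)
step 7: fire t2:  (P0=14, P1=6, P2=0, P3=6, P4=2, P5=0, P6=0, P7=1) → (P0=16, P1=6, P2=0, P3=7, P4=2, P5=0, P6=0, P7=1)

(P0=16, P1=6, P2=0, P3=7, P4=2, P5=0, P6=0, P7=1)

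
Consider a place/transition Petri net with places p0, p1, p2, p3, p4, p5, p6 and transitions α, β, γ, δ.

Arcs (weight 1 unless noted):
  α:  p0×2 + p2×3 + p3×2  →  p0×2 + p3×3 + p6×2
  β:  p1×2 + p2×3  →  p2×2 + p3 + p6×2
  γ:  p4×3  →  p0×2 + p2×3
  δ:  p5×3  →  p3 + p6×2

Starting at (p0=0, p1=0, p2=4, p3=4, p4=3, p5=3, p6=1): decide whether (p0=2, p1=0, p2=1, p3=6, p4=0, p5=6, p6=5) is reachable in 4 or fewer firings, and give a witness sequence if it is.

depth 0: 1 marking
depth 1: 3 markings reached so far
depth 2: 5 markings reached so far
depth 3: 7 markings reached so far
depth 4: 8 markings reached so far
target is not among the 8 markings reachable within 4 steps

NO — not reachable within 4 firings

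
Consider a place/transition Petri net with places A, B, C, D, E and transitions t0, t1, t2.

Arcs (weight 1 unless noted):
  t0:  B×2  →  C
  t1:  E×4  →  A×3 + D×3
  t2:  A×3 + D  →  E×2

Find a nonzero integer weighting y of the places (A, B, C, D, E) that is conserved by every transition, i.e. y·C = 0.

y = (A:0, B:1, C:2, D:0, E:0)

Incidence matrix C (rows=places, cols=transitions):
       t0   t1   t2
    A   0    3   -3
    B  -2    0    0
    C   1    0    0
    D   0    3   -1
    E   0   -4    2

Candidate y = [0, 1, 2, 0, 0]; check y·C column-wise:
  col t0: 1·-2 + 2·1 = 0
  col t1: 0·3 + 1·0 + 2·0 + 0·3 + 0·-4 = 0
  col t2: 0·-3 + 1·0 + 2·0 + 0·-1 + 0·2 = 0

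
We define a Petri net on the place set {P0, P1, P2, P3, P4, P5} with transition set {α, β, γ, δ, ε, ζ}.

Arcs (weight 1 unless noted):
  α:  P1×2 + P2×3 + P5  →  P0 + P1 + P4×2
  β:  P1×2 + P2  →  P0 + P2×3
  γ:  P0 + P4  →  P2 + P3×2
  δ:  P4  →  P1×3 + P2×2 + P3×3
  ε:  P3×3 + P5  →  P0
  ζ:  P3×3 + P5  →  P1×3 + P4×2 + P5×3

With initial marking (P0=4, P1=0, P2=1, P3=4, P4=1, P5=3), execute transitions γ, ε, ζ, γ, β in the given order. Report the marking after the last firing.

step 1: fire γ:  (P0=4, P1=0, P2=1, P3=4, P4=1, P5=3) → (P0=3, P1=0, P2=2, P3=6, P4=0, P5=3)
step 2: fire ε:  (P0=3, P1=0, P2=2, P3=6, P4=0, P5=3) → (P0=4, P1=0, P2=2, P3=3, P4=0, P5=2)
step 3: fire ζ:  (P0=4, P1=0, P2=2, P3=3, P4=0, P5=2) → (P0=4, P1=3, P2=2, P3=0, P4=2, P5=4)
step 4: fire γ:  (P0=4, P1=3, P2=2, P3=0, P4=2, P5=4) → (P0=3, P1=3, P2=3, P3=2, P4=1, P5=4)
step 5: fire β:  (P0=3, P1=3, P2=3, P3=2, P4=1, P5=4) → (P0=4, P1=1, P2=5, P3=2, P4=1, P5=4)

(P0=4, P1=1, P2=5, P3=2, P4=1, P5=4)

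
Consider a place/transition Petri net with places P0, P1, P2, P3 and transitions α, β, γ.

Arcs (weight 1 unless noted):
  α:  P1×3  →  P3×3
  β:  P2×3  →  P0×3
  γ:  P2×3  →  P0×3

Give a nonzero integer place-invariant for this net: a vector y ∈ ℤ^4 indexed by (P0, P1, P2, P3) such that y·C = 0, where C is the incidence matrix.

Incidence matrix C (rows=places, cols=transitions):
        α    β    γ
   P0   0    3    3
   P1  -3    0    0
   P2   0   -3   -3
   P3   3    0    0

Candidate y = [1, 0, 1, 0]; check y·C column-wise:
  col α: 1·0 + 0·-3 + 1·0 + 0·3 = 0
  col β: 1·3 + 1·-3 = 0
  col γ: 1·3 + 1·-3 = 0

y = (P0:1, P1:0, P2:1, P3:0)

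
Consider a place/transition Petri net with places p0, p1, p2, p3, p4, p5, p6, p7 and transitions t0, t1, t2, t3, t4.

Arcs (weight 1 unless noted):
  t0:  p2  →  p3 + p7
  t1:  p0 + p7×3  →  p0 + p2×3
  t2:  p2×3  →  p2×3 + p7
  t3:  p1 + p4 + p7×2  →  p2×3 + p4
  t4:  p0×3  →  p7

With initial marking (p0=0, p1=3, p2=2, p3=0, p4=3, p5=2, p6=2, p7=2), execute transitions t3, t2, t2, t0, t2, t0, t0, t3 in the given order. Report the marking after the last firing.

(p0=0, p1=1, p2=5, p3=3, p4=3, p5=2, p6=2, p7=4)

step 1: fire t3:  (p0=0, p1=3, p2=2, p3=0, p4=3, p5=2, p6=2, p7=2) → (p0=0, p1=2, p2=5, p3=0, p4=3, p5=2, p6=2, p7=0)
step 2: fire t2:  (p0=0, p1=2, p2=5, p3=0, p4=3, p5=2, p6=2, p7=0) → (p0=0, p1=2, p2=5, p3=0, p4=3, p5=2, p6=2, p7=1)
step 3: fire t2:  (p0=0, p1=2, p2=5, p3=0, p4=3, p5=2, p6=2, p7=1) → (p0=0, p1=2, p2=5, p3=0, p4=3, p5=2, p6=2, p7=2)
step 4: fire t0:  (p0=0, p1=2, p2=5, p3=0, p4=3, p5=2, p6=2, p7=2) → (p0=0, p1=2, p2=4, p3=1, p4=3, p5=2, p6=2, p7=3)
step 5: fire t2:  (p0=0, p1=2, p2=4, p3=1, p4=3, p5=2, p6=2, p7=3) → (p0=0, p1=2, p2=4, p3=1, p4=3, p5=2, p6=2, p7=4)
step 6: fire t0:  (p0=0, p1=2, p2=4, p3=1, p4=3, p5=2, p6=2, p7=4) → (p0=0, p1=2, p2=3, p3=2, p4=3, p5=2, p6=2, p7=5)
step 7: fire t0:  (p0=0, p1=2, p2=3, p3=2, p4=3, p5=2, p6=2, p7=5) → (p0=0, p1=2, p2=2, p3=3, p4=3, p5=2, p6=2, p7=6)
step 8: fire t3:  (p0=0, p1=2, p2=2, p3=3, p4=3, p5=2, p6=2, p7=6) → (p0=0, p1=1, p2=5, p3=3, p4=3, p5=2, p6=2, p7=4)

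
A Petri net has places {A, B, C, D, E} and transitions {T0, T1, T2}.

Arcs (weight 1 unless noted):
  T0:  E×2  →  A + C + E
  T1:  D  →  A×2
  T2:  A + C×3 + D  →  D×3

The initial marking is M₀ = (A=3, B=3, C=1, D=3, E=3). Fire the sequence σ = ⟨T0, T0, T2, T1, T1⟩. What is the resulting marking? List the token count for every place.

step 1: fire T0:  (A=3, B=3, C=1, D=3, E=3) → (A=4, B=3, C=2, D=3, E=2)
step 2: fire T0:  (A=4, B=3, C=2, D=3, E=2) → (A=5, B=3, C=3, D=3, E=1)
step 3: fire T2:  (A=5, B=3, C=3, D=3, E=1) → (A=4, B=3, C=0, D=5, E=1)
step 4: fire T1:  (A=4, B=3, C=0, D=5, E=1) → (A=6, B=3, C=0, D=4, E=1)
step 5: fire T1:  (A=6, B=3, C=0, D=4, E=1) → (A=8, B=3, C=0, D=3, E=1)

(A=8, B=3, C=0, D=3, E=1)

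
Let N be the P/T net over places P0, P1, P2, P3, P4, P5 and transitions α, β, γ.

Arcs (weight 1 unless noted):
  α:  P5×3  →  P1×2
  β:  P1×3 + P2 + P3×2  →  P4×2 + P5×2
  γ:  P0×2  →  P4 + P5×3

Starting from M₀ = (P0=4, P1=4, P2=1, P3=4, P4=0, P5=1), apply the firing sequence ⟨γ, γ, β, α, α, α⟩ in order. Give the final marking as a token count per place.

(P0=0, P1=7, P2=0, P3=2, P4=4, P5=0)

step 1: fire γ:  (P0=4, P1=4, P2=1, P3=4, P4=0, P5=1) → (P0=2, P1=4, P2=1, P3=4, P4=1, P5=4)
step 2: fire γ:  (P0=2, P1=4, P2=1, P3=4, P4=1, P5=4) → (P0=0, P1=4, P2=1, P3=4, P4=2, P5=7)
step 3: fire β:  (P0=0, P1=4, P2=1, P3=4, P4=2, P5=7) → (P0=0, P1=1, P2=0, P3=2, P4=4, P5=9)
step 4: fire α:  (P0=0, P1=1, P2=0, P3=2, P4=4, P5=9) → (P0=0, P1=3, P2=0, P3=2, P4=4, P5=6)
step 5: fire α:  (P0=0, P1=3, P2=0, P3=2, P4=4, P5=6) → (P0=0, P1=5, P2=0, P3=2, P4=4, P5=3)
step 6: fire α:  (P0=0, P1=5, P2=0, P3=2, P4=4, P5=3) → (P0=0, P1=7, P2=0, P3=2, P4=4, P5=0)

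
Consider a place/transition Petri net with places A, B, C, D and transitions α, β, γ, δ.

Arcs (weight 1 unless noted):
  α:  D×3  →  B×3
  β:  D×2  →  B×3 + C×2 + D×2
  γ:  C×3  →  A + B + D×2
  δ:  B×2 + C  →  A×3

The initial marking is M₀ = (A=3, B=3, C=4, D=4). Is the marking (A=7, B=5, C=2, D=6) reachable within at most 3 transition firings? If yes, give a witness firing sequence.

YES — reachable via ⟨β, γ, δ⟩ (3 firings)

step 1: fire β:  (A=3, B=3, C=4, D=4) → (A=3, B=6, C=6, D=4)
step 2: fire γ:  (A=3, B=6, C=6, D=4) → (A=4, B=7, C=3, D=6)
step 3: fire δ:  (A=4, B=7, C=3, D=6) → (A=7, B=5, C=2, D=6)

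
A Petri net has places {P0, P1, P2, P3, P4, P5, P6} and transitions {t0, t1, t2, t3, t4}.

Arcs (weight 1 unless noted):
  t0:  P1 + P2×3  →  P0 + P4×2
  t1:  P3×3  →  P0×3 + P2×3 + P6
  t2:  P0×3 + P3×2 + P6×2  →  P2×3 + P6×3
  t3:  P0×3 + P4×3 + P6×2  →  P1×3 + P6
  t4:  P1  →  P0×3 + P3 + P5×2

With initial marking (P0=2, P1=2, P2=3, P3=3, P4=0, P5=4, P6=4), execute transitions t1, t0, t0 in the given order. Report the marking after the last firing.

(P0=7, P1=0, P2=0, P3=0, P4=4, P5=4, P6=5)

step 1: fire t1:  (P0=2, P1=2, P2=3, P3=3, P4=0, P5=4, P6=4) → (P0=5, P1=2, P2=6, P3=0, P4=0, P5=4, P6=5)
step 2: fire t0:  (P0=5, P1=2, P2=6, P3=0, P4=0, P5=4, P6=5) → (P0=6, P1=1, P2=3, P3=0, P4=2, P5=4, P6=5)
step 3: fire t0:  (P0=6, P1=1, P2=3, P3=0, P4=2, P5=4, P6=5) → (P0=7, P1=0, P2=0, P3=0, P4=4, P5=4, P6=5)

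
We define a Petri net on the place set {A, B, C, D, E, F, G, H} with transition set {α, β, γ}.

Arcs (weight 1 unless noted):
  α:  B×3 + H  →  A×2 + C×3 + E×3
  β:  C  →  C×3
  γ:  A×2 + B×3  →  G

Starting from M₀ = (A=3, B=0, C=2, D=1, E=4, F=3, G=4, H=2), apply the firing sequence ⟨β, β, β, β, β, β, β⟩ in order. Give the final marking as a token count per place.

(A=3, B=0, C=16, D=1, E=4, F=3, G=4, H=2)

step 1: fire β:  (A=3, B=0, C=2, D=1, E=4, F=3, G=4, H=2) → (A=3, B=0, C=4, D=1, E=4, F=3, G=4, H=2)
step 2: fire β:  (A=3, B=0, C=4, D=1, E=4, F=3, G=4, H=2) → (A=3, B=0, C=6, D=1, E=4, F=3, G=4, H=2)
step 3: fire β:  (A=3, B=0, C=6, D=1, E=4, F=3, G=4, H=2) → (A=3, B=0, C=8, D=1, E=4, F=3, G=4, H=2)
step 4: fire β:  (A=3, B=0, C=8, D=1, E=4, F=3, G=4, H=2) → (A=3, B=0, C=10, D=1, E=4, F=3, G=4, H=2)
step 5: fire β:  (A=3, B=0, C=10, D=1, E=4, F=3, G=4, H=2) → (A=3, B=0, C=12, D=1, E=4, F=3, G=4, H=2)
step 6: fire β:  (A=3, B=0, C=12, D=1, E=4, F=3, G=4, H=2) → (A=3, B=0, C=14, D=1, E=4, F=3, G=4, H=2)
step 7: fire β:  (A=3, B=0, C=14, D=1, E=4, F=3, G=4, H=2) → (A=3, B=0, C=16, D=1, E=4, F=3, G=4, H=2)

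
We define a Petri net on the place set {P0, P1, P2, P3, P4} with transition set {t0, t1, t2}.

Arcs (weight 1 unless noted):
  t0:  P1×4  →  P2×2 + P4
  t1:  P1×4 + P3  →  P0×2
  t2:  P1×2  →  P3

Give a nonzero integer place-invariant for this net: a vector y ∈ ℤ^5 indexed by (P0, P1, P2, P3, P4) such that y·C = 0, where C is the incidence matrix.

y = (P0:3, P1:1, P2:2, P3:2, P4:0)

Incidence matrix C (rows=places, cols=transitions):
       t0   t1   t2
   P0   0    2    0
   P1  -4   -4   -2
   P2   2    0    0
   P3   0   -1    1
   P4   1    0    0

Candidate y = [3, 1, 2, 2, 0]; check y·C column-wise:
  col t0: 3·0 + 1·-4 + 2·2 + 2·0 + 0·1 = 0
  col t1: 3·2 + 1·-4 + 2·0 + 2·-1 = 0
  col t2: 3·0 + 1·-2 + 2·0 + 2·1 = 0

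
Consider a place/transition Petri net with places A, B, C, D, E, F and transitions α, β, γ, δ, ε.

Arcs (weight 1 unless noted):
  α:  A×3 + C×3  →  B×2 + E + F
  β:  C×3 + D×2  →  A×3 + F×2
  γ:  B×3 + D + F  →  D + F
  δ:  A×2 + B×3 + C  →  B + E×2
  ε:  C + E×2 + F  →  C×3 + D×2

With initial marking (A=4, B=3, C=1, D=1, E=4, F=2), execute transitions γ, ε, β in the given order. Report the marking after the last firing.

(A=7, B=0, C=0, D=1, E=2, F=3)

step 1: fire γ:  (A=4, B=3, C=1, D=1, E=4, F=2) → (A=4, B=0, C=1, D=1, E=4, F=2)
step 2: fire ε:  (A=4, B=0, C=1, D=1, E=4, F=2) → (A=4, B=0, C=3, D=3, E=2, F=1)
step 3: fire β:  (A=4, B=0, C=3, D=3, E=2, F=1) → (A=7, B=0, C=0, D=1, E=2, F=3)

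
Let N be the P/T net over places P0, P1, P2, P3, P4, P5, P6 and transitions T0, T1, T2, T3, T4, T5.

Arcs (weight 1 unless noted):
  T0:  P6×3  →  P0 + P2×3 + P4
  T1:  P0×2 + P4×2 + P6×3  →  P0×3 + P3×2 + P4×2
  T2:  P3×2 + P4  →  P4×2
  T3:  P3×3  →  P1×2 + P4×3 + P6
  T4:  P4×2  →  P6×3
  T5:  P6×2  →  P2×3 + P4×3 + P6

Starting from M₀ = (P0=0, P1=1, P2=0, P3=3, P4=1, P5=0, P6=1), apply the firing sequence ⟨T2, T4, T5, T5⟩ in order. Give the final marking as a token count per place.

step 1: fire T2:  (P0=0, P1=1, P2=0, P3=3, P4=1, P5=0, P6=1) → (P0=0, P1=1, P2=0, P3=1, P4=2, P5=0, P6=1)
step 2: fire T4:  (P0=0, P1=1, P2=0, P3=1, P4=2, P5=0, P6=1) → (P0=0, P1=1, P2=0, P3=1, P4=0, P5=0, P6=4)
step 3: fire T5:  (P0=0, P1=1, P2=0, P3=1, P4=0, P5=0, P6=4) → (P0=0, P1=1, P2=3, P3=1, P4=3, P5=0, P6=3)
step 4: fire T5:  (P0=0, P1=1, P2=3, P3=1, P4=3, P5=0, P6=3) → (P0=0, P1=1, P2=6, P3=1, P4=6, P5=0, P6=2)

(P0=0, P1=1, P2=6, P3=1, P4=6, P5=0, P6=2)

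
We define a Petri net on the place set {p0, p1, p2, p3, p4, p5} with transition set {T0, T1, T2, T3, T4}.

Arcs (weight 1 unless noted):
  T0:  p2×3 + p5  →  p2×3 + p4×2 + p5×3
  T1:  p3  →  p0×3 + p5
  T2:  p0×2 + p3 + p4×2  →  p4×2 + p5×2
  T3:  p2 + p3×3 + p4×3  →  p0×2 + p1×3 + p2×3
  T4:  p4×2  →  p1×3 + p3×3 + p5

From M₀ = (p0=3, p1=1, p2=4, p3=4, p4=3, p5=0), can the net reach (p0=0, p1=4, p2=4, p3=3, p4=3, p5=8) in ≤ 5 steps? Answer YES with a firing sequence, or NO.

NO — not reachable within 5 firings

depth 0: 1 marking
depth 1: 5 markings reached so far
depth 2: 14 markings reached so far
depth 3: 30 markings reached so far
depth 4: 57 markings reached so far
depth 5: 94 markings reached so far
target is not among the 94 markings reachable within 5 steps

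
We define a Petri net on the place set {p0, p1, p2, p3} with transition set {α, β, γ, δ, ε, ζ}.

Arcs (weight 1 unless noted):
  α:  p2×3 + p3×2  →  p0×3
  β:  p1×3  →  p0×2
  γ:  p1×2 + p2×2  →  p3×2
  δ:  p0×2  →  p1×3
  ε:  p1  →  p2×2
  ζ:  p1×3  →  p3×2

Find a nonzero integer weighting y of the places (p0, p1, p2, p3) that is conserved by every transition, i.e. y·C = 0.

Incidence matrix C (rows=places, cols=transitions):
        α    β    γ    δ    ε    ζ
   p0   3    2    0   -2    0    0
   p1   0   -3   -2    3   -1   -3
   p2  -3    0   -2    0    2    0
   p3  -2    0    2    0    0    2

Candidate y = [3, 2, 1, 3]; check y·C column-wise:
  col α: 3·3 + 2·0 + 1·-3 + 3·-2 = 0
  col β: 3·2 + 2·-3 + 1·0 + 3·0 = 0
  col γ: 3·0 + 2·-2 + 1·-2 + 3·2 = 0
  col δ: 3·-2 + 2·3 + 1·0 + 3·0 = 0
  col ε: 3·0 + 2·-1 + 1·2 + 3·0 = 0
  col ζ: 3·0 + 2·-3 + 1·0 + 3·2 = 0

y = (p0:3, p1:2, p2:1, p3:3)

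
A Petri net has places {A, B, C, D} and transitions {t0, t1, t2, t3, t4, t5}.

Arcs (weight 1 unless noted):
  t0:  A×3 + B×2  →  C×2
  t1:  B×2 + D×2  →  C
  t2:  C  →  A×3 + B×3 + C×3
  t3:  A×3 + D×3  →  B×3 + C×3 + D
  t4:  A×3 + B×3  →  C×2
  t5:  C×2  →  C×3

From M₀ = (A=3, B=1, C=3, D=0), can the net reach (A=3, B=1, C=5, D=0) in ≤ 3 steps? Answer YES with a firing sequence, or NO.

YES — reachable via ⟨t5, t5⟩ (2 firings)

step 1: fire t5:  (A=3, B=1, C=3, D=0) → (A=3, B=1, C=4, D=0)
step 2: fire t5:  (A=3, B=1, C=4, D=0) → (A=3, B=1, C=5, D=0)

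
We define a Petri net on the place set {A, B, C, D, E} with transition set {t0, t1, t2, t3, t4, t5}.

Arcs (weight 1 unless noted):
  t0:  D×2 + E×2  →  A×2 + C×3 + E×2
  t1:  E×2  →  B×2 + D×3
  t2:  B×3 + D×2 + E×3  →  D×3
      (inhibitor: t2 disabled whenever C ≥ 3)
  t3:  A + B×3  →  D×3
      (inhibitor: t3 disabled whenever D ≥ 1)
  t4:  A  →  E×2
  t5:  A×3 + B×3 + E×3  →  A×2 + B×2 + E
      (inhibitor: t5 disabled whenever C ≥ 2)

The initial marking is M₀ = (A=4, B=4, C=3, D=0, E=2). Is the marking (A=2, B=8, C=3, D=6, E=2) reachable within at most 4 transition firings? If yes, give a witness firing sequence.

YES — reachable via ⟨t1, t4, t1, t4⟩ (4 firings)

step 1: fire t1:  (A=4, B=4, C=3, D=0, E=2) → (A=4, B=6, C=3, D=3, E=0)
step 2: fire t4:  (A=4, B=6, C=3, D=3, E=0) → (A=3, B=6, C=3, D=3, E=2)
step 3: fire t1:  (A=3, B=6, C=3, D=3, E=2) → (A=3, B=8, C=3, D=6, E=0)
step 4: fire t4:  (A=3, B=8, C=3, D=6, E=0) → (A=2, B=8, C=3, D=6, E=2)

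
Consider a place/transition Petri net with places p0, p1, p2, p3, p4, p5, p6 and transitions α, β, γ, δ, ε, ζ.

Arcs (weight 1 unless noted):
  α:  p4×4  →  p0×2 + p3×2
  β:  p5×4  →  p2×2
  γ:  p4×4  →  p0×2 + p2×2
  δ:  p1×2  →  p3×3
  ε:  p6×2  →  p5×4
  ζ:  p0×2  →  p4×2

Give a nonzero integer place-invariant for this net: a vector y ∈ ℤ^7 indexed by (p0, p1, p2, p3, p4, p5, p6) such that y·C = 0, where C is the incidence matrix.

Incidence matrix C (rows=places, cols=transitions):
        α    β    γ    δ    ε    ζ
   p0   2    0    2    0    0   -2
   p1   0    0    0   -2    0    0
   p2   0    2    2    0    0    0
   p3   2    0    0    3    0    0
   p4  -4    0   -4    0    0    2
   p5   0   -4    0    0    4    0
   p6   0    0    0    0   -2    0

Candidate y = [2, 3, 2, 2, 2, 1, 2]; check y·C column-wise:
  col α: 2·2 + 3·0 + 2·0 + 2·2 + 2·-4 + 1·0 + 2·0 = 0
  col β: 2·0 + 3·0 + 2·2 + 2·0 + 2·0 + 1·-4 + 2·0 = 0
  col γ: 2·2 + 3·0 + 2·2 + 2·0 + 2·-4 + 1·0 + 2·0 = 0
  col δ: 2·0 + 3·-2 + 2·0 + 2·3 + 2·0 + 1·0 + 2·0 = 0
  col ε: 2·0 + 3·0 + 2·0 + 2·0 + 2·0 + 1·4 + 2·-2 = 0
  col ζ: 2·-2 + 3·0 + 2·0 + 2·0 + 2·2 + 1·0 + 2·0 = 0

y = (p0:2, p1:3, p2:2, p3:2, p4:2, p5:1, p6:2)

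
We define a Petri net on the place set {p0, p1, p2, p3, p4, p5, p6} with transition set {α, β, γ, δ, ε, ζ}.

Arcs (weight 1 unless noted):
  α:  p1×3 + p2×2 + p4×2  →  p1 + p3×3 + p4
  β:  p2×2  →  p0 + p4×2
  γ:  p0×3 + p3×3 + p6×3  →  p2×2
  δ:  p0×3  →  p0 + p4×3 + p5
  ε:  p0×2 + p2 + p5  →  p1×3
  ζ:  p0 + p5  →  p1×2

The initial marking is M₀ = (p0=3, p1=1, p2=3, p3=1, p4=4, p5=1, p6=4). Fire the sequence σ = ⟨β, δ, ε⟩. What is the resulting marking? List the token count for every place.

(p0=0, p1=4, p2=0, p3=1, p4=9, p5=1, p6=4)

step 1: fire β:  (p0=3, p1=1, p2=3, p3=1, p4=4, p5=1, p6=4) → (p0=4, p1=1, p2=1, p3=1, p4=6, p5=1, p6=4)
step 2: fire δ:  (p0=4, p1=1, p2=1, p3=1, p4=6, p5=1, p6=4) → (p0=2, p1=1, p2=1, p3=1, p4=9, p5=2, p6=4)
step 3: fire ε:  (p0=2, p1=1, p2=1, p3=1, p4=9, p5=2, p6=4) → (p0=0, p1=4, p2=0, p3=1, p4=9, p5=1, p6=4)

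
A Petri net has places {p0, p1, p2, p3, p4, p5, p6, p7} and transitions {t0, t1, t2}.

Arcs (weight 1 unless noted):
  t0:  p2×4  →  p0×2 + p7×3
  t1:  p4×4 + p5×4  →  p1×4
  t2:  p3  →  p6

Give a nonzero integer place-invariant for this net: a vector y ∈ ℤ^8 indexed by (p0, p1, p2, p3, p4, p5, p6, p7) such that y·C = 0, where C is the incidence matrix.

Incidence matrix C (rows=places, cols=transitions):
       t0   t1   t2
   p0   2    0    0
   p1   0    4    0
   p2  -4    0    0
   p3   0    0   -1
   p4   0   -4    0
   p5   0   -4    0
   p6   0    0    1
   p7   3    0    0

Candidate y = [2, 0, 1, 0, 0, 0, 0, 0]; check y·C column-wise:
  col t0: 2·2 + 1·-4 + 0·3 = 0
  col t1: 2·0 + 0·4 + 1·0 + 0·-4 + 0·-4 = 0
  col t2: 2·0 + 1·0 + 0·-1 + 0·1 = 0

y = (p0:2, p1:0, p2:1, p3:0, p4:0, p5:0, p6:0, p7:0)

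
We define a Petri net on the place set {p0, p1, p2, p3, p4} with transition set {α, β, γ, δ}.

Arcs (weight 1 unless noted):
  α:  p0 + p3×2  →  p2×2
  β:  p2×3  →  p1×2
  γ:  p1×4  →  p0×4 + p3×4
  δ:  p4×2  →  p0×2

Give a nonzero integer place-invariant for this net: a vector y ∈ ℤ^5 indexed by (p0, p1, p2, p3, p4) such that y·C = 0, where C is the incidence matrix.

Incidence matrix C (rows=places, cols=transitions):
        α    β    γ    δ
   p0  -1    0    4    2
   p1   0    2   -4    0
   p2   2   -3    0    0
   p3  -2    0    4    0
   p4   0    0    0   -2

Candidate y = [2, 3, 2, 1, 2]; check y·C column-wise:
  col α: 2·-1 + 3·0 + 2·2 + 1·-2 + 2·0 = 0
  col β: 2·0 + 3·2 + 2·-3 + 1·0 + 2·0 = 0
  col γ: 2·4 + 3·-4 + 2·0 + 1·4 + 2·0 = 0
  col δ: 2·2 + 3·0 + 2·0 + 1·0 + 2·-2 = 0

y = (p0:2, p1:3, p2:2, p3:1, p4:2)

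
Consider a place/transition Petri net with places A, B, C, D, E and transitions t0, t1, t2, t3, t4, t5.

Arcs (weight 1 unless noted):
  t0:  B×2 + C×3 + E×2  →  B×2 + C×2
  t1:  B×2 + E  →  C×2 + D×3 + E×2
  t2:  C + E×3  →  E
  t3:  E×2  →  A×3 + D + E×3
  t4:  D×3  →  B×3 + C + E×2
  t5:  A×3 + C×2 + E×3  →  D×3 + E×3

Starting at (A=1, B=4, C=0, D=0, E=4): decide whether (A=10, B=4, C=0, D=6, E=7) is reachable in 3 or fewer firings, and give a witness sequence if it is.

depth 0: 1 marking
depth 1: 3 markings reached so far
depth 2: 8 markings reached so far
depth 3: 18 markings reached so far
target is not among the 18 markings reachable within 3 steps

NO — not reachable within 3 firings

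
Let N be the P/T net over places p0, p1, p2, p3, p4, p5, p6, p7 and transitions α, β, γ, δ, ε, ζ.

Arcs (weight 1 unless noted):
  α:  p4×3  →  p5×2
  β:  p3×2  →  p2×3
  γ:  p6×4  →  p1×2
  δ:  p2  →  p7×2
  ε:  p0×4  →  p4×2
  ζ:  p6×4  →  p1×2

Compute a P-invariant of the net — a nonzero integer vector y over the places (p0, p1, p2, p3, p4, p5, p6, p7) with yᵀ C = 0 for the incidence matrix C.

Incidence matrix C (rows=places, cols=transitions):
        α    β    γ    δ    ε    ζ
   p0   0    0    0    0   -4    0
   p1   0    0    2    0    0    2
   p2   0    3    0   -1    0    0
   p3   0   -2    0    0    0    0
   p4  -3    0    0    0    2    0
   p5   2    0    0    0    0    0
   p6   0    0   -4    0    0   -4
   p7   0    0    0    2    0    0

Candidate y = [1, 0, 0, 0, 2, 3, 0, 0]; check y·C column-wise:
  col α: 1·0 + 2·-3 + 3·2 = 0
  col β: 1·0 + 0·3 + 0·-2 + 2·0 + 3·0 = 0
  col γ: 1·0 + 0·2 + 2·0 + 3·0 + 0·-4 = 0
  col δ: 1·0 + 0·-1 + 2·0 + 3·0 + 0·2 = 0
  col ε: 1·-4 + 2·2 + 3·0 = 0
  col ζ: 1·0 + 0·2 + 2·0 + 3·0 + 0·-4 = 0

y = (p0:1, p1:0, p2:0, p3:0, p4:2, p5:3, p6:0, p7:0)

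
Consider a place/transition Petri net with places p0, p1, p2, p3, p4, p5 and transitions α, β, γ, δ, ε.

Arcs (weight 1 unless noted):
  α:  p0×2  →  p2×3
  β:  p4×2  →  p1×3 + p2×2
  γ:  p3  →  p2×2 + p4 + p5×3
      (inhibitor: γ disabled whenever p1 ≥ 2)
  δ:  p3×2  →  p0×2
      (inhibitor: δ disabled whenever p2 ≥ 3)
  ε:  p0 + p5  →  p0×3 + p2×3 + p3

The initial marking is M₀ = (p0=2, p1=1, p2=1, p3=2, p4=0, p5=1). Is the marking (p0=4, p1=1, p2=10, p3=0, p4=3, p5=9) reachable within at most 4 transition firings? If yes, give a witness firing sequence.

YES — reachable via ⟨γ, γ, ε, γ⟩ (4 firings)

step 1: fire γ:  (p0=2, p1=1, p2=1, p3=2, p4=0, p5=1) → (p0=2, p1=1, p2=3, p3=1, p4=1, p5=4)
step 2: fire γ:  (p0=2, p1=1, p2=3, p3=1, p4=1, p5=4) → (p0=2, p1=1, p2=5, p3=0, p4=2, p5=7)
step 3: fire ε:  (p0=2, p1=1, p2=5, p3=0, p4=2, p5=7) → (p0=4, p1=1, p2=8, p3=1, p4=2, p5=6)
step 4: fire γ:  (p0=4, p1=1, p2=8, p3=1, p4=2, p5=6) → (p0=4, p1=1, p2=10, p3=0, p4=3, p5=9)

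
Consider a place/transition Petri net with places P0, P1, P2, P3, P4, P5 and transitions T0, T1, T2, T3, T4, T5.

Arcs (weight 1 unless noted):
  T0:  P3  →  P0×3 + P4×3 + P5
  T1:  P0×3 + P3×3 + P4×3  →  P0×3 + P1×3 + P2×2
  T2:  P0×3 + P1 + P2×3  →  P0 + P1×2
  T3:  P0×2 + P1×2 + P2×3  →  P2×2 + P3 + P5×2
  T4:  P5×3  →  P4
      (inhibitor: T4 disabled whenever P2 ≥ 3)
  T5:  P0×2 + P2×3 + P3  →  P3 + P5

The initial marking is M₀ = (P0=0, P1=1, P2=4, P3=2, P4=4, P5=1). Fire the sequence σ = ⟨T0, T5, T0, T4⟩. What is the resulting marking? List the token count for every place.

step 1: fire T0:  (P0=0, P1=1, P2=4, P3=2, P4=4, P5=1) → (P0=3, P1=1, P2=4, P3=1, P4=7, P5=2)
step 2: fire T5:  (P0=3, P1=1, P2=4, P3=1, P4=7, P5=2) → (P0=1, P1=1, P2=1, P3=1, P4=7, P5=3)
step 3: fire T0:  (P0=1, P1=1, P2=1, P3=1, P4=7, P5=3) → (P0=4, P1=1, P2=1, P3=0, P4=10, P5=4)
step 4: fire T4:  (P0=4, P1=1, P2=1, P3=0, P4=10, P5=4) → (P0=4, P1=1, P2=1, P3=0, P4=11, P5=1)

(P0=4, P1=1, P2=1, P3=0, P4=11, P5=1)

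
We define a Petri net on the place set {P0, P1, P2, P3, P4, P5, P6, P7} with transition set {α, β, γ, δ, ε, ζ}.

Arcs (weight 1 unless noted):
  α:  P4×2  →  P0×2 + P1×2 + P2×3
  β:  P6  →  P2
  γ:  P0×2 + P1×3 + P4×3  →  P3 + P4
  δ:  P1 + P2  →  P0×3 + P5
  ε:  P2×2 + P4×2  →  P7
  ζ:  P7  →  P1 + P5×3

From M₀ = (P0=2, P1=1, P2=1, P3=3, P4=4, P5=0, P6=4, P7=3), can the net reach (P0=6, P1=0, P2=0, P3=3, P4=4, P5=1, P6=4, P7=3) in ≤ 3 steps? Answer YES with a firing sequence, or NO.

depth 0: 1 marking
depth 1: 5 markings reached so far
depth 2: 16 markings reached so far
depth 3: 38 markings reached so far
target is not among the 38 markings reachable within 3 steps

NO — not reachable within 3 firings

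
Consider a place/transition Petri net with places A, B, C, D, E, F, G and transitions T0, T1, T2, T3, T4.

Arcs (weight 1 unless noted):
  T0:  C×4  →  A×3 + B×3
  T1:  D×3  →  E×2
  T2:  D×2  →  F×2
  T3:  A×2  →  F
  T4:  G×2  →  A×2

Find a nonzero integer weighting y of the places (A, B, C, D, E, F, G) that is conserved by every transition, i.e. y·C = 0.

y = (A:0, B:4, C:3, D:0, E:0, F:0, G:0)

Incidence matrix C (rows=places, cols=transitions):
       T0   T1   T2   T3   T4
    A   3    0    0   -2    2
    B   3    0    0    0    0
    C  -4    0    0    0    0
    D   0   -3   -2    0    0
    E   0    2    0    0    0
    F   0    0    2    1    0
    G   0    0    0    0   -2

Candidate y = [0, 4, 3, 0, 0, 0, 0]; check y·C column-wise:
  col T0: 0·3 + 4·3 + 3·-4 = 0
  col T1: 4·0 + 3·0 + 0·-3 + 0·2 = 0
  col T2: 4·0 + 3·0 + 0·-2 + 0·2 = 0
  col T3: 0·-2 + 4·0 + 3·0 + 0·1 = 0
  col T4: 0·2 + 4·0 + 3·0 + 0·-2 = 0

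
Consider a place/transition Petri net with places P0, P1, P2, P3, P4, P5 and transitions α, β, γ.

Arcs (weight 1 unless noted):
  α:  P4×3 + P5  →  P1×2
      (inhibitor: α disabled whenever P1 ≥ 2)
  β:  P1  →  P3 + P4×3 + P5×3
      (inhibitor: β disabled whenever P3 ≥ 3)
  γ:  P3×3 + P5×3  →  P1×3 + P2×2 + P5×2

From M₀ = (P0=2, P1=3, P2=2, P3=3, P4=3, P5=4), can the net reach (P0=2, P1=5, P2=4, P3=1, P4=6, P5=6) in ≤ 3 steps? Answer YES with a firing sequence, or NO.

YES — reachable via ⟨γ, β⟩ (2 firings)

step 1: fire γ:  (P0=2, P1=3, P2=2, P3=3, P4=3, P5=4) → (P0=2, P1=6, P2=4, P3=0, P4=3, P5=3)
step 2: fire β:  (P0=2, P1=6, P2=4, P3=0, P4=3, P5=3) → (P0=2, P1=5, P2=4, P3=1, P4=6, P5=6)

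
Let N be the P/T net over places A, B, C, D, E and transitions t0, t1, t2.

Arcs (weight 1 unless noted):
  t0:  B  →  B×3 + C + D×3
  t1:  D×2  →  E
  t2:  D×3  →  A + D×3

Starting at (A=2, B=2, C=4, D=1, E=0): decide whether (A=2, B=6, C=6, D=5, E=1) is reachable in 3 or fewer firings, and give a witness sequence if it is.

step 1: fire t0:  (A=2, B=2, C=4, D=1, E=0) → (A=2, B=4, C=5, D=4, E=0)
step 2: fire t0:  (A=2, B=4, C=5, D=4, E=0) → (A=2, B=6, C=6, D=7, E=0)
step 3: fire t1:  (A=2, B=6, C=6, D=7, E=0) → (A=2, B=6, C=6, D=5, E=1)

YES — reachable via ⟨t0, t0, t1⟩ (3 firings)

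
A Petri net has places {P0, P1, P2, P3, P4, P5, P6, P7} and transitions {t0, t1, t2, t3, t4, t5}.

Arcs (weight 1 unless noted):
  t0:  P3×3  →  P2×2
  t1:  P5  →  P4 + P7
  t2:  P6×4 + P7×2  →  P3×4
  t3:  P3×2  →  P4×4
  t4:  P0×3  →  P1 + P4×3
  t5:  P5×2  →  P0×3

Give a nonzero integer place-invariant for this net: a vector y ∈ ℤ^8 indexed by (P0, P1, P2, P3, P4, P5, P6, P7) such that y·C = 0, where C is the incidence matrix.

y = (P0:2, P1:-3, P2:9, P3:6, P4:3, P5:3, P6:6, P7:0)

Incidence matrix C (rows=places, cols=transitions):
       t0   t1   t2   t3   t4   t5
   P0   0    0    0    0   -3    3
   P1   0    0    0    0    1    0
   P2   2    0    0    0    0    0
   P3  -3    0    4   -2    0    0
   P4   0    1    0    4    3    0
   P5   0   -1    0    0    0   -2
   P6   0    0   -4    0    0    0
   P7   0    1   -2    0    0    0

Candidate y = [2, -3, 9, 6, 3, 3, 6, 0]; check y·C column-wise:
  col t0: 2·0 + -3·0 + 9·2 + 6·-3 + 3·0 + 3·0 + 6·0 = 0
  col t1: 2·0 + -3·0 + 9·0 + 6·0 + 3·1 + 3·-1 + 6·0 + 0·1 = 0
  col t2: 2·0 + -3·0 + 9·0 + 6·4 + 3·0 + 3·0 + 6·-4 + 0·-2 = 0
  col t3: 2·0 + -3·0 + 9·0 + 6·-2 + 3·4 + 3·0 + 6·0 = 0
  col t4: 2·-3 + -3·1 + 9·0 + 6·0 + 3·3 + 3·0 + 6·0 = 0
  col t5: 2·3 + -3·0 + 9·0 + 6·0 + 3·0 + 3·-2 + 6·0 = 0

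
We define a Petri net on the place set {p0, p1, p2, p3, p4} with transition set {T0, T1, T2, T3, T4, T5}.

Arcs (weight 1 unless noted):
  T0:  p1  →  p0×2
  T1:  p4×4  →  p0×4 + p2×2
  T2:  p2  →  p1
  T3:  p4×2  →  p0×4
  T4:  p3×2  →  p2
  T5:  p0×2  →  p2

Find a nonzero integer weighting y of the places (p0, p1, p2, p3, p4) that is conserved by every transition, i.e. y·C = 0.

Incidence matrix C (rows=places, cols=transitions):
       T0   T1   T2   T3   T4   T5
   p0   2    4    0    4    0   -2
   p1  -1    0    1    0    0    0
   p2   0    2   -1    0    1    1
   p3   0    0    0    0   -2    0
   p4   0   -4    0   -2    0    0

Candidate y = [1, 2, 2, 1, 2]; check y·C column-wise:
  col T0: 1·2 + 2·-1 + 2·0 + 1·0 + 2·0 = 0
  col T1: 1·4 + 2·0 + 2·2 + 1·0 + 2·-4 = 0
  col T2: 1·0 + 2·1 + 2·-1 + 1·0 + 2·0 = 0
  col T3: 1·4 + 2·0 + 2·0 + 1·0 + 2·-2 = 0
  col T4: 1·0 + 2·0 + 2·1 + 1·-2 + 2·0 = 0
  col T5: 1·-2 + 2·0 + 2·1 + 1·0 + 2·0 = 0

y = (p0:1, p1:2, p2:2, p3:1, p4:2)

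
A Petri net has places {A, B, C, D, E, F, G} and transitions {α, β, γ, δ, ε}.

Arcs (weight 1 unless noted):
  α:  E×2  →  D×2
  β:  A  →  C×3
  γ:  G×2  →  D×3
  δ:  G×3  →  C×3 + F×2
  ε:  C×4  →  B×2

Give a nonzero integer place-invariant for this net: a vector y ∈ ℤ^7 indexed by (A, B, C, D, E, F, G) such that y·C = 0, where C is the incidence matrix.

y = (A:6, B:4, C:2, D:0, E:0, F:-3, G:0)

Incidence matrix C (rows=places, cols=transitions):
        α    β    γ    δ    ε
    A   0   -1    0    0    0
    B   0    0    0    0    2
    C   0    3    0    3   -4
    D   2    0    3    0    0
    E  -2    0    0    0    0
    F   0    0    0    2    0
    G   0    0   -2   -3    0

Candidate y = [6, 4, 2, 0, 0, -3, 0]; check y·C column-wise:
  col α: 6·0 + 4·0 + 2·0 + 0·2 + 0·-2 + -3·0 = 0
  col β: 6·-1 + 4·0 + 2·3 + -3·0 = 0
  col γ: 6·0 + 4·0 + 2·0 + 0·3 + -3·0 + 0·-2 = 0
  col δ: 6·0 + 4·0 + 2·3 + -3·2 + 0·-3 = 0
  col ε: 6·0 + 4·2 + 2·-4 + -3·0 = 0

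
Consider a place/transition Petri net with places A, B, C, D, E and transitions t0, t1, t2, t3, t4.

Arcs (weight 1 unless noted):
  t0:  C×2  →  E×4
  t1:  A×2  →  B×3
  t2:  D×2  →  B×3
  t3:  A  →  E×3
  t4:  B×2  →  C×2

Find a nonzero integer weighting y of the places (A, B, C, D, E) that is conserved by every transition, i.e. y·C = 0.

Incidence matrix C (rows=places, cols=transitions):
       t0   t1   t2   t3   t4
    A   0   -2    0   -1    0
    B   0    3    3    0   -2
    C  -2    0    0    0    2
    D   0    0   -2    0    0
    E   4    0    0    3    0

Candidate y = [3, 2, 2, 3, 1]; check y·C column-wise:
  col t0: 3·0 + 2·0 + 2·-2 + 3·0 + 1·4 = 0
  col t1: 3·-2 + 2·3 + 2·0 + 3·0 + 1·0 = 0
  col t2: 3·0 + 2·3 + 2·0 + 3·-2 + 1·0 = 0
  col t3: 3·-1 + 2·0 + 2·0 + 3·0 + 1·3 = 0
  col t4: 3·0 + 2·-2 + 2·2 + 3·0 + 1·0 = 0

y = (A:3, B:2, C:2, D:3, E:1)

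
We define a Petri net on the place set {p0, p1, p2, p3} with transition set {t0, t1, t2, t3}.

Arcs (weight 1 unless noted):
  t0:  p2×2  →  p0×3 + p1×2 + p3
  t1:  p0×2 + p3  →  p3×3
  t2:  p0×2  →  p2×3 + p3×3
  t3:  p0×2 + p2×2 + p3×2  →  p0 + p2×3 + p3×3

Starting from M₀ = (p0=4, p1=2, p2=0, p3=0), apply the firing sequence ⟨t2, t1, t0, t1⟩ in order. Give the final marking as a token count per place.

step 1: fire t2:  (p0=4, p1=2, p2=0, p3=0) → (p0=2, p1=2, p2=3, p3=3)
step 2: fire t1:  (p0=2, p1=2, p2=3, p3=3) → (p0=0, p1=2, p2=3, p3=5)
step 3: fire t0:  (p0=0, p1=2, p2=3, p3=5) → (p0=3, p1=4, p2=1, p3=6)
step 4: fire t1:  (p0=3, p1=4, p2=1, p3=6) → (p0=1, p1=4, p2=1, p3=8)

(p0=1, p1=4, p2=1, p3=8)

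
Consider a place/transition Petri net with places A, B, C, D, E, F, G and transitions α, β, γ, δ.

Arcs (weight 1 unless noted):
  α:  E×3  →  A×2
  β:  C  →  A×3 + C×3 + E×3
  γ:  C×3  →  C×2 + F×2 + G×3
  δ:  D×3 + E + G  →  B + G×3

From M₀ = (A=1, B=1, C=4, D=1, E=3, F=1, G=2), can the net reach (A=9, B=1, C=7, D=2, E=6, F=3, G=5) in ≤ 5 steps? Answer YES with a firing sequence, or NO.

NO — not reachable within 5 firings

depth 0: 1 marking
depth 1: 4 markings reached so far
depth 2: 9 markings reached so far
depth 3: 16 markings reached so far
depth 4: 25 markings reached so far
depth 5: 38 markings reached so far
target is not among the 38 markings reachable within 5 steps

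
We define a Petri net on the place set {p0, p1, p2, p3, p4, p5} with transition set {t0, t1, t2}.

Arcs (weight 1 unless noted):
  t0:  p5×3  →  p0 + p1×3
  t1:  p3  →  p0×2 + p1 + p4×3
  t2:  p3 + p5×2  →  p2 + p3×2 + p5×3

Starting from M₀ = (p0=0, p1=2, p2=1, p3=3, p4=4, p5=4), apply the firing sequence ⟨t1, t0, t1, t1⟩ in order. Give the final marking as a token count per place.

step 1: fire t1:  (p0=0, p1=2, p2=1, p3=3, p4=4, p5=4) → (p0=2, p1=3, p2=1, p3=2, p4=7, p5=4)
step 2: fire t0:  (p0=2, p1=3, p2=1, p3=2, p4=7, p5=4) → (p0=3, p1=6, p2=1, p3=2, p4=7, p5=1)
step 3: fire t1:  (p0=3, p1=6, p2=1, p3=2, p4=7, p5=1) → (p0=5, p1=7, p2=1, p3=1, p4=10, p5=1)
step 4: fire t1:  (p0=5, p1=7, p2=1, p3=1, p4=10, p5=1) → (p0=7, p1=8, p2=1, p3=0, p4=13, p5=1)

(p0=7, p1=8, p2=1, p3=0, p4=13, p5=1)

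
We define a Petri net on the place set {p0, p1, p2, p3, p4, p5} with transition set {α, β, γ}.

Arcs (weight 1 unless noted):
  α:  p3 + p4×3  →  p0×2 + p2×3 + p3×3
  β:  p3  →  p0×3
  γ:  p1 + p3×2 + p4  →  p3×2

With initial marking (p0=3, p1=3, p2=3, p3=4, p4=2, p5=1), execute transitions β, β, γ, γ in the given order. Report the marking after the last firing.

step 1: fire β:  (p0=3, p1=3, p2=3, p3=4, p4=2, p5=1) → (p0=6, p1=3, p2=3, p3=3, p4=2, p5=1)
step 2: fire β:  (p0=6, p1=3, p2=3, p3=3, p4=2, p5=1) → (p0=9, p1=3, p2=3, p3=2, p4=2, p5=1)
step 3: fire γ:  (p0=9, p1=3, p2=3, p3=2, p4=2, p5=1) → (p0=9, p1=2, p2=3, p3=2, p4=1, p5=1)
step 4: fire γ:  (p0=9, p1=2, p2=3, p3=2, p4=1, p5=1) → (p0=9, p1=1, p2=3, p3=2, p4=0, p5=1)

(p0=9, p1=1, p2=3, p3=2, p4=0, p5=1)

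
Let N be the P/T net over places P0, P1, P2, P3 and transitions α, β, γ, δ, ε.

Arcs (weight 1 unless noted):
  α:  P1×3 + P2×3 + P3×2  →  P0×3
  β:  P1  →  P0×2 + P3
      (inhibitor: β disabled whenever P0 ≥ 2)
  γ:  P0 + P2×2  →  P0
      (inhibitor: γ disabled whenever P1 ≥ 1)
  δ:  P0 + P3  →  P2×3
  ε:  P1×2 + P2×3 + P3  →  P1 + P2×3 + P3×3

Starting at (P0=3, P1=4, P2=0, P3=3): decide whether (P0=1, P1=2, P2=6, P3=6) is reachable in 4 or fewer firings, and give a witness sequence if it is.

depth 0: 1 marking
depth 1: 2 markings reached so far
depth 2: 5 markings reached so far
depth 3: 10 markings reached so far
depth 4: 17 markings reached so far
target is not among the 17 markings reachable within 4 steps

NO — not reachable within 4 firings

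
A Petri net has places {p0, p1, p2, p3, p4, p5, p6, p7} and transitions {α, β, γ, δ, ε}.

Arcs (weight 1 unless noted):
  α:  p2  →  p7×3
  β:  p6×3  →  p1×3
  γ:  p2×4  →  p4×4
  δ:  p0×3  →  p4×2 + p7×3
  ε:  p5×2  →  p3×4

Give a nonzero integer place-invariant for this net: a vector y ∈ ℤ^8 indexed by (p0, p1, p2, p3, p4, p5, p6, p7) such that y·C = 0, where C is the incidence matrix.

Incidence matrix C (rows=places, cols=transitions):
        α    β    γ    δ    ε
   p0   0    0    0   -3    0
   p1   0    3    0    0    0
   p2  -1    0   -4    0    0
   p3   0    0    0    0    4
   p4   0    0    4    2    0
   p5   0    0    0    0   -2
   p6   0   -3    0    0    0
   p7   3    0    0    3    0

Candidate y = [0, 0, 0, 1, 0, 2, 0, 0]; check y·C column-wise:
  col α: 0·-1 + 1·0 + 2·0 + 0·3 = 0
  col β: 0·3 + 1·0 + 2·0 + 0·-3 = 0
  col γ: 0·-4 + 1·0 + 0·4 + 2·0 = 0
  col δ: 0·-3 + 1·0 + 0·2 + 2·0 + 0·3 = 0
  col ε: 1·4 + 2·-2 = 0

y = (p0:0, p1:0, p2:0, p3:1, p4:0, p5:2, p6:0, p7:0)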